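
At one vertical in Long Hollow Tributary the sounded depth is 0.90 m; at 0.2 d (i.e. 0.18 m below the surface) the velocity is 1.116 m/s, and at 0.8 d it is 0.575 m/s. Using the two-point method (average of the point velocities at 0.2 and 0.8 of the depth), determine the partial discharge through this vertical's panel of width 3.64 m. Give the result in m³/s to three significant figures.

v̄ = (1.116 + 0.575) / 2 = 0.8455 m/s
q = v̄ × d × w = 0.8455 × 0.90 × 3.64 = 2.770 m³/s

2.77 m³/s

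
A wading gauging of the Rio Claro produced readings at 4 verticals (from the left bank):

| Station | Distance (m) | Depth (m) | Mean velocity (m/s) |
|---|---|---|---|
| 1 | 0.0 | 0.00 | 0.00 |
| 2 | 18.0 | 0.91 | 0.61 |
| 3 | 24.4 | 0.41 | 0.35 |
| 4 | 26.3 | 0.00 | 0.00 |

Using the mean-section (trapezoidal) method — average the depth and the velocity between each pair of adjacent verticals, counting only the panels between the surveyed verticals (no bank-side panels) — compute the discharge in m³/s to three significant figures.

4.59 m³/s

Panel 1-2: Δb = 18 m, d̄ = (0.00+0.91)/2 = 0.455, v̄ = (0.00+0.61)/2 = 0.305 → q = 18×0.455×0.305 = 2.498 m³/s
Panel 2-3: Δb = 6.4 m, d̄ = (0.91+0.41)/2 = 0.66, v̄ = (0.61+0.35)/2 = 0.48 → q = 6.4×0.66×0.48 = 2.028 m³/s
Panel 3-4: Δb = 1.9 m, d̄ = (0.41+0.00)/2 = 0.205, v̄ = (0.35+0.00)/2 = 0.175 → q = 1.9×0.205×0.175 = 0.06816 m³/s
Q = Σ q = 4.594 m³/s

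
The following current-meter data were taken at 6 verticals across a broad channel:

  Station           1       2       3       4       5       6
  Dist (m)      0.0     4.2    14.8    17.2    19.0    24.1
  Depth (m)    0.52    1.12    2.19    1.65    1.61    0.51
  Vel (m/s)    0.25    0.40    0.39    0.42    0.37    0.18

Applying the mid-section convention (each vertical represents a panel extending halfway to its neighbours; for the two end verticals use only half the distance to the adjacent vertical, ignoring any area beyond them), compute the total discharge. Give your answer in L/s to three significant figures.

w_1 = (4.2 − 0.0)/2 = 2.1 m; q_1 = 0.25 × 0.52 × 2.1 = 0.2730 m³/s
w_2 = (14.8 − 0.0)/2 = 7.4 m; q_2 = 0.40 × 1.12 × 7.4 = 3.315 m³/s
w_3 = (17.2 − 4.2)/2 = 6.5 m; q_3 = 0.39 × 2.19 × 6.5 = 5.552 m³/s
w_4 = (19.0 − 14.8)/2 = 2.1 m; q_4 = 0.42 × 1.65 × 2.1 = 1.455 m³/s
w_5 = (24.1 − 17.2)/2 = 3.45 m; q_5 = 0.37 × 1.61 × 3.45 = 2.055 m³/s
w_6 = (24.1 − 19.0)/2 = 2.55 m; q_6 = 0.18 × 0.51 × 2.55 = 0.2341 m³/s
Q = Σ qᵢ = 12.88 m³/s
= 12.88 × 1000 = 12880 L/s

12900 L/s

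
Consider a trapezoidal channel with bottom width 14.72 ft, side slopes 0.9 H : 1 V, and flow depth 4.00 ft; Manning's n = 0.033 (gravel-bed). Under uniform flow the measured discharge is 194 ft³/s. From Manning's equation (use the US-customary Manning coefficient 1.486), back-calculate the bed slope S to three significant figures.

A = (b + z·y)·y = (14.72 + 0.9×4.00)×4.00 = 73.28 ft²
P = b + 2y√(1+z²) = 14.72 + 2×4.00×√(1+0.9²) = 25.48 ft
R = A/P = 73.28/25.48 = 2.876 ft
S = (Q·n / (1.486·A·R^(2/3)))² = (194×0.033 / (1.486×73.28×2.022))² = 0.0008452

0.000845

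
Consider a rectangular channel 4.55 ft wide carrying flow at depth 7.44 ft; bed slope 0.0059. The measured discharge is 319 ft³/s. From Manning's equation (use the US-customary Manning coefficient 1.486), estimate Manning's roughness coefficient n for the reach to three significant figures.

0.0175

A = b·y = 4.55 × 7.44 = 33.85 ft²
P = b + 2y = 4.55 + 2×7.44 = 19.43 ft
R = A/P = 33.85/19.43 = 1.742 ft
n = (1.486/Q)·A·R^(2/3)·S^(1/2) = (1.486/319) × 33.85 × 1.448 × 0.07681 = 0.01754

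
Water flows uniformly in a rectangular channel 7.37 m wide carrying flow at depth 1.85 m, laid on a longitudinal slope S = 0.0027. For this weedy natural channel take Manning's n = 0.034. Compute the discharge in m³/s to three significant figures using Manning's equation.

A = b·y = 7.37 × 1.85 = 13.63 m²
P = b + 2y = 7.37 + 2×1.85 = 11.07 m
R = A/P = 13.63/11.07 = 1.232 m
Q = (1/n)·A·R^(2/3)·S^(1/2) = (1/0.034) × 13.63 × 1.232^(2/3) × 0.0027^(1/2) = 23.94 m³/s

23.9 m³/s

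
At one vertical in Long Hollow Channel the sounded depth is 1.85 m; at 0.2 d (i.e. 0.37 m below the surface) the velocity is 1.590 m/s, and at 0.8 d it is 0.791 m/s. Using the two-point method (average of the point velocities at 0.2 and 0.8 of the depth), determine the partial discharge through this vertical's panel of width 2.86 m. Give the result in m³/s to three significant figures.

6.30 m³/s

v̄ = (1.590 + 0.791) / 2 = 1.191 m/s
q = v̄ × d × w = 1.191 × 1.85 × 2.86 = 6.299 m³/s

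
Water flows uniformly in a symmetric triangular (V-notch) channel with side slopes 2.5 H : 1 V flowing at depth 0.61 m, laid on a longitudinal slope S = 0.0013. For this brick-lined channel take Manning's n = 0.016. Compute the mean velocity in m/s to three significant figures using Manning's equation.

0.972 m/s

A = z·y² = 2.5×0.61² = 0.9303 m²
P = 2y√(1+z²) = 2×0.61×√(1+2.5²) = 3.285 m
R = A/P = 0.9303/3.285 = 0.2832 m
Q = (1/n)·A·R^(2/3)·S^(1/2) = (1/0.016) × 0.9303 × 0.2832^(2/3) × 0.0013^(1/2) = 0.9040 m³/s
V = Q/A = 0.9040/0.9303 = 0.9718 m/s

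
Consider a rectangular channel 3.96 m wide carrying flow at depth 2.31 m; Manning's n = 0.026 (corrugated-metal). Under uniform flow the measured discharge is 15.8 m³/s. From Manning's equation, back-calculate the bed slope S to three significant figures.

A = b·y = 3.96 × 2.31 = 9.148 m²
P = b + 2y = 3.96 + 2×2.31 = 8.580 m
R = A/P = 9.148/8.580 = 1.066 m
S = (Q·n / (1·A·R^(2/3)))² = (15.8×0.026 / (1×9.148×1.044))² = 0.001852

0.00185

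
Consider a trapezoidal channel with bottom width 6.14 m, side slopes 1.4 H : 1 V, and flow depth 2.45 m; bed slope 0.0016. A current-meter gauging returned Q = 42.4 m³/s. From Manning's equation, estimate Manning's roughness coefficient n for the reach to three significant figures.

A = (b + z·y)·y = (6.14 + 1.4×2.45)×2.45 = 23.45 m²
P = b + 2y√(1+z²) = 6.14 + 2×2.45×√(1+1.4²) = 14.57 m
R = A/P = 23.45/14.57 = 1.609 m
n = (1/Q)·A·R^(2/3)·S^(1/2) = (1/42.4) × 23.45 × 1.373 × 0.04000 = 0.03037

0.0304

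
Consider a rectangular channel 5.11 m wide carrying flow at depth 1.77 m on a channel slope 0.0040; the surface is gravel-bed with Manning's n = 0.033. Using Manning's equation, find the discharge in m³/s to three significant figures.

A = b·y = 5.11 × 1.77 = 9.045 m²
P = b + 2y = 5.11 + 2×1.77 = 8.650 m
R = A/P = 9.045/8.650 = 1.046 m
Q = (1/n)·A·R^(2/3)·S^(1/2) = (1/0.033) × 9.045 × 1.046^(2/3) × 0.0040^(1/2) = 17.86 m³/s

17.9 m³/s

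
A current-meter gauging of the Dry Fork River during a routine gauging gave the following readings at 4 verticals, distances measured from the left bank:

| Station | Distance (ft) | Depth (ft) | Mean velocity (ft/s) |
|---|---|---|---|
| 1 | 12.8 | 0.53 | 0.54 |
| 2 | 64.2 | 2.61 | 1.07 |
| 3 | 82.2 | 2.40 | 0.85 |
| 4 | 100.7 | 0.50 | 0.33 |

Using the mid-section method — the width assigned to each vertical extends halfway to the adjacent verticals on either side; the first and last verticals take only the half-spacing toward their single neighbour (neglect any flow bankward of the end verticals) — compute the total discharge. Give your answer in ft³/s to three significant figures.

w_1 = (64.2 − 12.8)/2 = 25.7 ft; q_1 = 0.54 × 0.53 × 25.7 = 7.355 ft³/s
w_2 = (82.2 − 12.8)/2 = 34.7 ft; q_2 = 1.07 × 2.61 × 34.7 = 96.91 ft³/s
w_3 = (100.7 − 64.2)/2 = 18.25 ft; q_3 = 0.85 × 2.40 × 18.25 = 37.23 ft³/s
w_4 = (100.7 − 82.2)/2 = 9.25 ft; q_4 = 0.33 × 0.50 × 9.25 = 1.526 ft³/s
Q = Σ qᵢ = 143.0 ft³/s

143 ft³/s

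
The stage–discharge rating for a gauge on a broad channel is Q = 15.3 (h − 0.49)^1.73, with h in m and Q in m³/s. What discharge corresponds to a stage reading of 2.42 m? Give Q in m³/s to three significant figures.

Q = 15.3 × (2.42 − 0.49)^1.73 = 15.3 × 1.93^1.73 = 47.72 m³/s

47.7 m³/s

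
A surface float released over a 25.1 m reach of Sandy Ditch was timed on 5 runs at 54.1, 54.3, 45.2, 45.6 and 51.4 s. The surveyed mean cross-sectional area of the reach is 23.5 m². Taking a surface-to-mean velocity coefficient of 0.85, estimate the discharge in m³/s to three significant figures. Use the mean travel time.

10.0 m³/s

t̄ = (54.1 + 54.3 + 45.2 + 45.6 + 51.4) / 5 = 50.12 s
v_surface = L / t̄ = 25.1 / 50.12 = 0.5008 m/s
v_mean = 0.85 × 0.5008 = 0.4257 m/s
Q = A × v_mean = 23.5 × 0.4257 = 10.00 m³/s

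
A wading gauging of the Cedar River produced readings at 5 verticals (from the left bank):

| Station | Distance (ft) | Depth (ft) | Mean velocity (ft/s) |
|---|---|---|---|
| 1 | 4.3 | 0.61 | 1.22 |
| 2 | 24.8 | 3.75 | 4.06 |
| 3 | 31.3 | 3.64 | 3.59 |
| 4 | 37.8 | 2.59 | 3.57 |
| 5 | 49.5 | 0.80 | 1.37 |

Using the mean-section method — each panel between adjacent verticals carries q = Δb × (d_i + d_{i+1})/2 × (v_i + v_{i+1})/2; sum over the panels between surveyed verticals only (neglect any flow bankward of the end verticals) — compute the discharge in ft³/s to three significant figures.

Panel 1-2: Δb = 20.5 ft, d̄ = (0.61+3.75)/2 = 2.18, v̄ = (1.22+4.06)/2 = 2.64 → q = 20.5×2.18×2.64 = 118.0 ft³/s
Panel 2-3: Δb = 6.5 ft, d̄ = (3.75+3.64)/2 = 3.695, v̄ = (4.06+3.59)/2 = 3.825 → q = 6.5×3.695×3.825 = 91.87 ft³/s
Panel 3-4: Δb = 6.5 ft, d̄ = (3.64+2.59)/2 = 3.115, v̄ = (3.59+3.57)/2 = 3.58 → q = 6.5×3.115×3.58 = 72.49 ft³/s
Panel 4-5: Δb = 11.7 ft, d̄ = (2.59+0.80)/2 = 1.695, v̄ = (3.57+1.37)/2 = 2.47 → q = 11.7×1.695×2.47 = 48.98 ft³/s
Q = Σ q = 331.3 ft³/s

331 ft³/s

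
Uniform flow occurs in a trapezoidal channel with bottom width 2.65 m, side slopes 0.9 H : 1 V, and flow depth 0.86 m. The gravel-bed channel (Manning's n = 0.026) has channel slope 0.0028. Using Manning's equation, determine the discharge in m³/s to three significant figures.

A = (b + z·y)·y = (2.65 + 0.9×0.86)×0.86 = 2.945 m²
P = b + 2y√(1+z²) = 2.65 + 2×0.86×√(1+0.9²) = 4.964 m
R = A/P = 2.945/4.964 = 0.5932 m
Q = (1/n)·A·R^(2/3)·S^(1/2) = (1/0.026) × 2.945 × 0.5932^(2/3) × 0.0028^(1/2) = 4.231 m³/s

4.23 m³/s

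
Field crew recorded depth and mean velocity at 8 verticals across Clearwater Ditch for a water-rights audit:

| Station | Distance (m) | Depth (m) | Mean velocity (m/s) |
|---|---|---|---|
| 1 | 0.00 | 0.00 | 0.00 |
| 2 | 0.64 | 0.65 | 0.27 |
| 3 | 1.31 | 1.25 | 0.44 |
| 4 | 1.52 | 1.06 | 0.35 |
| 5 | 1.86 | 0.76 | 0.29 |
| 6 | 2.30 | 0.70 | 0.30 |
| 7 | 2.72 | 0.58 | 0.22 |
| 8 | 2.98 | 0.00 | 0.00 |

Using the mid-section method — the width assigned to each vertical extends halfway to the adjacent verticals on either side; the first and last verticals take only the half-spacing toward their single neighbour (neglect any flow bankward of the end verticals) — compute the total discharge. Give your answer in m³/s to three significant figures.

w_2 = (1.31 − 0.00)/2 = 0.655 m; q_2 = 0.27 × 0.65 × 0.655 = 0.1150 m³/s
w_3 = (1.52 − 0.64)/2 = 0.44 m; q_3 = 0.44 × 1.25 × 0.44 = 0.2420 m³/s
w_4 = (1.86 − 1.31)/2 = 0.275 m; q_4 = 0.35 × 1.06 × 0.275 = 0.1020 m³/s
w_5 = (2.30 − 1.52)/2 = 0.39 m; q_5 = 0.29 × 0.76 × 0.39 = 0.08596 m³/s
w_6 = (2.72 − 1.86)/2 = 0.43 m; q_6 = 0.30 × 0.70 × 0.43 = 0.09030 m³/s
w_7 = (2.98 − 2.30)/2 = 0.34 m; q_7 = 0.22 × 0.58 × 0.34 = 0.04338 m³/s
Stations 1, 8 contribute zero (depth or velocity is 0).
Q = Σ qᵢ = 0.6786 m³/s

0.679 m³/s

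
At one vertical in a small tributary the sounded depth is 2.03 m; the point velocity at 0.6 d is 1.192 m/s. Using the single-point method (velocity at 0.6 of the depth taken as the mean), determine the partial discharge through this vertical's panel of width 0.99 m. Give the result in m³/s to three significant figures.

2.40 m³/s

v̄ = v₀.₆ = 1.192 m/s
q = v̄ × d × w = 1.192 × 2.03 × 0.99 = 2.396 m³/s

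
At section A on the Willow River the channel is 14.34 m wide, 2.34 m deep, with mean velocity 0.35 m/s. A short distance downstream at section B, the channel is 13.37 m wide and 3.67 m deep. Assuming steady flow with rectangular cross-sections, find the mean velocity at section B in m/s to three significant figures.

Q = A₁V₁ = (14.34×2.34) × 0.35 = 11.74 m³/s
A₂ = 13.37 × 3.67 = 49.07 m²
V₂ = Q/A₂ = 11.74/49.07 = 0.2394 m/s

0.239 m/s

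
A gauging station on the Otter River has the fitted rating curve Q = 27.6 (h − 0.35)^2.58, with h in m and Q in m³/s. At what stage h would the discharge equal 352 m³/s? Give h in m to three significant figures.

h − h₀ = (Q/C)^(1/b) = (352/27.6)^(1/2.58) = 2.683 m
h = 0.35 + 2.683 = 3.033 m

3.03 m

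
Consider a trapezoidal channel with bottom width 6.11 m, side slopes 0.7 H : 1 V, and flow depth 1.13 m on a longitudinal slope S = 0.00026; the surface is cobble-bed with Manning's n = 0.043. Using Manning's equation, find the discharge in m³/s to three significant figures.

2.68 m³/s

A = (b + z·y)·y = (6.11 + 0.7×1.13)×1.13 = 7.798 m²
P = b + 2y√(1+z²) = 6.11 + 2×1.13×√(1+0.7²) = 8.869 m
R = A/P = 7.798/8.869 = 0.8793 m
Q = (1/n)·A·R^(2/3)·S^(1/2) = (1/0.043) × 7.798 × 0.8793^(2/3) × 0.00026^(1/2) = 2.684 m³/s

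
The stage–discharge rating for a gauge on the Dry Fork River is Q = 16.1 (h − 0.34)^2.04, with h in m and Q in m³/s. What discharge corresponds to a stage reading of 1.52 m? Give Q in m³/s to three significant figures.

Q = 16.1 × (1.52 − 0.34)^2.04 = 16.1 × 1.18^2.04 = 22.57 m³/s

22.6 m³/s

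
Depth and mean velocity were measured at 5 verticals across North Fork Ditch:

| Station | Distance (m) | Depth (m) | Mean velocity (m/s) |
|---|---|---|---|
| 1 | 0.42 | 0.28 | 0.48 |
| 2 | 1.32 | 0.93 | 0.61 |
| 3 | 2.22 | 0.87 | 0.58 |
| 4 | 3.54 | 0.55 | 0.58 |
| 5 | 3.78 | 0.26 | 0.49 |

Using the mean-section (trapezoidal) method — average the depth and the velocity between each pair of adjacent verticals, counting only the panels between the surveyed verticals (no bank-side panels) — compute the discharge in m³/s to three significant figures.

1.37 m³/s

Panel 1-2: Δb = 0.9 m, d̄ = (0.28+0.93)/2 = 0.605, v̄ = (0.48+0.61)/2 = 0.545 → q = 0.9×0.605×0.545 = 0.2968 m³/s
Panel 2-3: Δb = 0.9 m, d̄ = (0.93+0.87)/2 = 0.9, v̄ = (0.61+0.58)/2 = 0.595 → q = 0.9×0.9×0.595 = 0.4820 m³/s
Panel 3-4: Δb = 1.32 m, d̄ = (0.87+0.55)/2 = 0.71, v̄ = (0.58+0.58)/2 = 0.58 → q = 1.32×0.71×0.58 = 0.5436 m³/s
Panel 4-5: Δb = 0.24 m, d̄ = (0.55+0.26)/2 = 0.405, v̄ = (0.58+0.49)/2 = 0.535 → q = 0.24×0.405×0.535 = 0.05200 m³/s
Q = Σ q = 1.374 m³/s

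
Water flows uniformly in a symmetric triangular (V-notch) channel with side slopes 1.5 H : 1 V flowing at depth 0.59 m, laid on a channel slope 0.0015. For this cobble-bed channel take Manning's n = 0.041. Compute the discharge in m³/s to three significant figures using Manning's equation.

A = z·y² = 1.5×0.59² = 0.5222 m²
P = 2y√(1+z²) = 2×0.59×√(1+1.5²) = 2.127 m
R = A/P = 0.5222/2.127 = 0.2455 m
Q = (1/n)·A·R^(2/3)·S^(1/2) = (1/0.041) × 0.5222 × 0.2455^(2/3) × 0.0015^(1/2) = 0.1934 m³/s

0.193 m³/s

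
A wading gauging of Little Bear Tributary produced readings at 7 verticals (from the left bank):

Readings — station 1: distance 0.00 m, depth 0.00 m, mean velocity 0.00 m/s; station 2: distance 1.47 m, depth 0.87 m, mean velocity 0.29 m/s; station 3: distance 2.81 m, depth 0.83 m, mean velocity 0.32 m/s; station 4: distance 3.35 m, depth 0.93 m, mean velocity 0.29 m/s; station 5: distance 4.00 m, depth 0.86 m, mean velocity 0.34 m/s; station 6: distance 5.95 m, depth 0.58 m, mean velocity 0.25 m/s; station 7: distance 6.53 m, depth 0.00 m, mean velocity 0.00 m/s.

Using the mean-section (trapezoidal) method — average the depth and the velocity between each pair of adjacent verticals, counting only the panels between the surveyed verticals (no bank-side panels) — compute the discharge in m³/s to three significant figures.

Panel 1-2: Δb = 1.47 m, d̄ = (0.00+0.87)/2 = 0.435, v̄ = (0.00+0.29)/2 = 0.145 → q = 1.47×0.435×0.145 = 0.09272 m³/s
Panel 2-3: Δb = 1.34 m, d̄ = (0.87+0.83)/2 = 0.85, v̄ = (0.29+0.32)/2 = 0.305 → q = 1.34×0.85×0.305 = 0.3474 m³/s
Panel 3-4: Δb = 0.54 m, d̄ = (0.83+0.93)/2 = 0.88, v̄ = (0.32+0.29)/2 = 0.305 → q = 0.54×0.88×0.305 = 0.1449 m³/s
Panel 4-5: Δb = 0.65 m, d̄ = (0.93+0.86)/2 = 0.895, v̄ = (0.29+0.34)/2 = 0.315 → q = 0.65×0.895×0.315 = 0.1833 m³/s
Panel 5-6: Δb = 1.95 m, d̄ = (0.86+0.58)/2 = 0.72, v̄ = (0.34+0.25)/2 = 0.295 → q = 1.95×0.72×0.295 = 0.4142 m³/s
Panel 6-7: Δb = 0.58 m, d̄ = (0.58+0.00)/2 = 0.29, v̄ = (0.25+0.00)/2 = 0.125 → q = 0.58×0.29×0.125 = 0.02103 m³/s
Q = Σ q = 1.204 m³/s

1.20 m³/s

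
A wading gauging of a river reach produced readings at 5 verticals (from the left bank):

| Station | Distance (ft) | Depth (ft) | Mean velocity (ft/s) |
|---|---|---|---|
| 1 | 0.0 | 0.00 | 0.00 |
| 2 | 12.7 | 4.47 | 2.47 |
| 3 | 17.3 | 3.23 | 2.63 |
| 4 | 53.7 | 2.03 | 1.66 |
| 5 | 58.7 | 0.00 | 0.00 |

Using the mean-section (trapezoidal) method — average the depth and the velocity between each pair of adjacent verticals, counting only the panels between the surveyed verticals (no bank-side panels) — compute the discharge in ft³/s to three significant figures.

Panel 1-2: Δb = 12.7 ft, d̄ = (0.00+4.47)/2 = 2.235, v̄ = (0.00+2.47)/2 = 1.235 → q = 12.7×2.235×1.235 = 35.05 ft³/s
Panel 2-3: Δb = 4.6 ft, d̄ = (4.47+3.23)/2 = 3.85, v̄ = (2.47+2.63)/2 = 2.55 → q = 4.6×3.85×2.55 = 45.16 ft³/s
Panel 3-4: Δb = 36.4 ft, d̄ = (3.23+2.03)/2 = 2.63, v̄ = (2.63+1.66)/2 = 2.145 → q = 36.4×2.63×2.145 = 205.3 ft³/s
Panel 4-5: Δb = 5 ft, d̄ = (2.03+0.00)/2 = 1.015, v̄ = (1.66+0.00)/2 = 0.83 → q = 5×1.015×0.83 = 4.212 ft³/s
Q = Σ q = 289.8 ft³/s

290 ft³/s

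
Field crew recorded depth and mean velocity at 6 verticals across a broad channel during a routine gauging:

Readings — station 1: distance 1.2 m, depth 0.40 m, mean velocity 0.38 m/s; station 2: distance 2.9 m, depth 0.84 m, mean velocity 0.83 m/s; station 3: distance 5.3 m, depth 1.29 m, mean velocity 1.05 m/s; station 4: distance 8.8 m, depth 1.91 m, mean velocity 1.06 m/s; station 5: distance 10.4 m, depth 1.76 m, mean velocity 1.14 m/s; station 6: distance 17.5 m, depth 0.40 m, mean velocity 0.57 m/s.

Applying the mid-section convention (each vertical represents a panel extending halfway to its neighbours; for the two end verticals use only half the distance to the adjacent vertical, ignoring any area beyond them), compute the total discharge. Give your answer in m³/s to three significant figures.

w_1 = (2.9 − 1.2)/2 = 0.85 m; q_1 = 0.38 × 0.40 × 0.85 = 0.1292 m³/s
w_2 = (5.3 − 1.2)/2 = 2.05 m; q_2 = 0.83 × 0.84 × 2.05 = 1.429 m³/s
w_3 = (8.8 − 2.9)/2 = 2.95 m; q_3 = 1.05 × 1.29 × 2.95 = 3.996 m³/s
w_4 = (10.4 − 5.3)/2 = 2.55 m; q_4 = 1.06 × 1.91 × 2.55 = 5.163 m³/s
w_5 = (17.5 − 8.8)/2 = 4.35 m; q_5 = 1.14 × 1.76 × 4.35 = 8.728 m³/s
w_6 = (17.5 − 10.4)/2 = 3.55 m; q_6 = 0.57 × 0.40 × 3.55 = 0.8094 m³/s
Q = Σ qᵢ = 20.25 m³/s

20.3 m³/s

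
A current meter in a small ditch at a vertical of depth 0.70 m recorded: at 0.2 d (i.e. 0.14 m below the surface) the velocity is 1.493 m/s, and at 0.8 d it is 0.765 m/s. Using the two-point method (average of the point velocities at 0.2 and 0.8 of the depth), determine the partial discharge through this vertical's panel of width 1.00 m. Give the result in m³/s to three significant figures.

0.790 m³/s

v̄ = (1.493 + 0.765) / 2 = 1.129 m/s
q = v̄ × d × w = 1.129 × 0.70 × 1.00 = 0.7903 m³/s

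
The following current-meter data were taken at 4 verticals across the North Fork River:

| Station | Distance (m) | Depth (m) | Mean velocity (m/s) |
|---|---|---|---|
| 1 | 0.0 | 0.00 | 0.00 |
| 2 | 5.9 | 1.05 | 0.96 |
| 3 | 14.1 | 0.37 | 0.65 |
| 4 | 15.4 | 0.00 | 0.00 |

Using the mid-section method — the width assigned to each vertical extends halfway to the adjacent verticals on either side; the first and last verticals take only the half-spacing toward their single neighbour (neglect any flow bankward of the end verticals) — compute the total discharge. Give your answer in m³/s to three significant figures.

w_2 = (14.1 − 0.0)/2 = 7.05 m; q_2 = 0.96 × 1.05 × 7.05 = 7.106 m³/s
w_3 = (15.4 − 5.9)/2 = 4.75 m; q_3 = 0.65 × 0.37 × 4.75 = 1.142 m³/s
Stations 1, 4 contribute zero (depth or velocity is 0).
Q = Σ qᵢ = 8.249 m³/s

8.25 m³/s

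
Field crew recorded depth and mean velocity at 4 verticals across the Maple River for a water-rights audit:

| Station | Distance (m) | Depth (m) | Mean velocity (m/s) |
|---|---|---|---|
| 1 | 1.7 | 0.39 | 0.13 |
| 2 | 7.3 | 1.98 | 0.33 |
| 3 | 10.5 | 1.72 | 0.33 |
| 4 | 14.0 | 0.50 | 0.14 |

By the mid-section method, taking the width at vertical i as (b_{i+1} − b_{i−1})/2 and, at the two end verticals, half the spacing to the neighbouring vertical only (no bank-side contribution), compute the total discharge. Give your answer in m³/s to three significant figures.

w_1 = (7.3 − 1.7)/2 = 2.8 m; q_1 = 0.13 × 0.39 × 2.8 = 0.1420 m³/s
w_2 = (10.5 − 1.7)/2 = 4.4 m; q_2 = 0.33 × 1.98 × 4.4 = 2.875 m³/s
w_3 = (14.0 − 7.3)/2 = 3.35 m; q_3 = 0.33 × 1.72 × 3.35 = 1.901 m³/s
w_4 = (14.0 − 10.5)/2 = 1.75 m; q_4 = 0.14 × 0.50 × 1.75 = 0.1225 m³/s
Q = Σ qᵢ = 5.041 m³/s

5.04 m³/s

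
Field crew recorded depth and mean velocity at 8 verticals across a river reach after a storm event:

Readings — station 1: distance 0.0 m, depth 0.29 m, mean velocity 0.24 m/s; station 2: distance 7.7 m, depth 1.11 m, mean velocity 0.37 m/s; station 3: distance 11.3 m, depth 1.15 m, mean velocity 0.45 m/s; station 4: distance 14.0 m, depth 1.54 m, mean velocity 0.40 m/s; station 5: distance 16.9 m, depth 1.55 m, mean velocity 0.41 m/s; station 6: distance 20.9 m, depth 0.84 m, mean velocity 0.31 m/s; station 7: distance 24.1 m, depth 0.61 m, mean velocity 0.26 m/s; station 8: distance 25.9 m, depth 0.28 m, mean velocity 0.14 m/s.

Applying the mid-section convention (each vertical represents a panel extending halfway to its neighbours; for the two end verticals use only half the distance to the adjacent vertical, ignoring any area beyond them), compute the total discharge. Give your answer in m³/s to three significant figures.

w_1 = (7.7 − 0.0)/2 = 3.85 m; q_1 = 0.24 × 0.29 × 3.85 = 0.2680 m³/s
w_2 = (11.3 − 0.0)/2 = 5.65 m; q_2 = 0.37 × 1.11 × 5.65 = 2.320 m³/s
w_3 = (14.0 − 7.7)/2 = 3.15 m; q_3 = 0.45 × 1.15 × 3.15 = 1.630 m³/s
w_4 = (16.9 − 11.3)/2 = 2.8 m; q_4 = 0.40 × 1.54 × 2.8 = 1.725 m³/s
w_5 = (20.9 − 14.0)/2 = 3.45 m; q_5 = 0.41 × 1.55 × 3.45 = 2.192 m³/s
w_6 = (24.1 − 16.9)/2 = 3.6 m; q_6 = 0.31 × 0.84 × 3.6 = 0.9374 m³/s
w_7 = (25.9 − 20.9)/2 = 2.5 m; q_7 = 0.26 × 0.61 × 2.5 = 0.3965 m³/s
w_8 = (25.9 − 24.1)/2 = 0.9 m; q_8 = 0.14 × 0.28 × 0.9 = 0.03528 m³/s
Q = Σ qᵢ = 9.505 m³/s

9.51 m³/s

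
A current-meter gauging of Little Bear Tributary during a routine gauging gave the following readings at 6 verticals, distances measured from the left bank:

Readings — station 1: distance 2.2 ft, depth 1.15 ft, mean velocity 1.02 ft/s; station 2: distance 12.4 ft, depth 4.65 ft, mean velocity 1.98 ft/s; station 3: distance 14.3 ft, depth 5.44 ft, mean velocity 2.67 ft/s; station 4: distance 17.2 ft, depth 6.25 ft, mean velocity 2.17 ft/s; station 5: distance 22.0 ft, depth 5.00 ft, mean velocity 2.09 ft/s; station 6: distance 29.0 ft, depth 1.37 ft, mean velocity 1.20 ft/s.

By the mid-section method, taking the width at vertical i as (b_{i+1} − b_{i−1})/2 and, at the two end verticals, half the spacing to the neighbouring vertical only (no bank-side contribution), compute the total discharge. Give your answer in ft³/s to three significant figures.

w_1 = (12.4 − 2.2)/2 = 5.1 ft; q_1 = 1.02 × 1.15 × 5.1 = 5.982 ft³/s
w_2 = (14.3 − 2.2)/2 = 6.05 ft; q_2 = 1.98 × 4.65 × 6.05 = 55.70 ft³/s
w_3 = (17.2 − 12.4)/2 = 2.4 ft; q_3 = 2.67 × 5.44 × 2.4 = 34.86 ft³/s
w_4 = (22.0 − 14.3)/2 = 3.85 ft; q_4 = 2.17 × 6.25 × 3.85 = 52.22 ft³/s
w_5 = (29.0 − 17.2)/2 = 5.9 ft; q_5 = 2.09 × 5.00 × 5.9 = 61.66 ft³/s
w_6 = (29.0 − 22.0)/2 = 3.5 ft; q_6 = 1.20 × 1.37 × 3.5 = 5.754 ft³/s
Q = Σ qᵢ = 216.2 ft³/s

216 ft³/s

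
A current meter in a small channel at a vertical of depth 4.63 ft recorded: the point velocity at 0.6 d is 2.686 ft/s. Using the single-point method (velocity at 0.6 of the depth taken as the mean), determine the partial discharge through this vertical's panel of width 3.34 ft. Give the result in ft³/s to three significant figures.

v̄ = v₀.₆ = 2.686 ft/s
q = v̄ × d × w = 2.686 × 4.63 × 3.34 = 41.54 ft³/s

41.5 ft³/s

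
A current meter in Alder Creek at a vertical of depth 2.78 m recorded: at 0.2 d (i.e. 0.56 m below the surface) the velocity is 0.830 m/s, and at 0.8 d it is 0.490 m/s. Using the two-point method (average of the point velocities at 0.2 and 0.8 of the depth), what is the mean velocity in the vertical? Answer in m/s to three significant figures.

v̄ = (0.830 + 0.490) / 2 = 0.6600 m/s

0.660 m/s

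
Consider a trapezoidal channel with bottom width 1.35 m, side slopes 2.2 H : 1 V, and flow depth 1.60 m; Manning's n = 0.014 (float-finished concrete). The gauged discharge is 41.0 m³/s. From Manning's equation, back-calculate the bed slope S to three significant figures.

0.00666

A = (b + z·y)·y = (1.35 + 2.2×1.60)×1.60 = 7.792 m²
P = b + 2y√(1+z²) = 1.35 + 2×1.60×√(1+2.2²) = 9.083 m
R = A/P = 7.792/9.083 = 0.8579 m
S = (Q·n / (1·A·R^(2/3)))² = (41.0×0.014 / (1×7.792×0.9028))² = 0.006657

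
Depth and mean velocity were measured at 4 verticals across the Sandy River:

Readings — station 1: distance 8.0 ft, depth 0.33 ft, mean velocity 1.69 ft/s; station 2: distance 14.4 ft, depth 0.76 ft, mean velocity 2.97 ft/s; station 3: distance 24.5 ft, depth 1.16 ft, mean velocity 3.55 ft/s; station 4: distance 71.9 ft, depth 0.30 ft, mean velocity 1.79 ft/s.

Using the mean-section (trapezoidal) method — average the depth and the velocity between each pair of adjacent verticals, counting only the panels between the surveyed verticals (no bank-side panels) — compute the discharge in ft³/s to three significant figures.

132 ft³/s

Panel 1-2: Δb = 6.4 ft, d̄ = (0.33+0.76)/2 = 0.545, v̄ = (1.69+2.97)/2 = 2.33 → q = 6.4×0.545×2.33 = 8.127 ft³/s
Panel 2-3: Δb = 10.1 ft, d̄ = (0.76+1.16)/2 = 0.96, v̄ = (2.97+3.55)/2 = 3.26 → q = 10.1×0.96×3.26 = 31.61 ft³/s
Panel 3-4: Δb = 47.4 ft, d̄ = (1.16+0.30)/2 = 0.73, v̄ = (3.55+1.79)/2 = 2.67 → q = 47.4×0.73×2.67 = 92.39 ft³/s
Q = Σ q = 132.1 ft³/s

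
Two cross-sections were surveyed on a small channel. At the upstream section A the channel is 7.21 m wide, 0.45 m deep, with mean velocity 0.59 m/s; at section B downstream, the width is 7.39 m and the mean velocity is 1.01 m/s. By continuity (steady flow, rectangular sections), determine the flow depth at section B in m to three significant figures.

Q = A₁V₁ = (7.21×0.45) × 0.59 = 1.914 m³/s
d₂ = Q/(b₂ V₂) = 1.914/(7.39×1.01) = 0.2565 m

0.256 m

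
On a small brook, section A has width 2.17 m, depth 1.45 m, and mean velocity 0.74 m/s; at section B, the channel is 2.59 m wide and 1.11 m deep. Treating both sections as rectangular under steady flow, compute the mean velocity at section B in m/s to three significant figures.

Q = A₁V₁ = (2.17×1.45) × 0.74 = 2.328 m³/s
A₂ = 2.59 × 1.11 = 2.875 m²
V₂ = Q/A₂ = 2.328/2.875 = 0.8099 m/s

0.810 m/s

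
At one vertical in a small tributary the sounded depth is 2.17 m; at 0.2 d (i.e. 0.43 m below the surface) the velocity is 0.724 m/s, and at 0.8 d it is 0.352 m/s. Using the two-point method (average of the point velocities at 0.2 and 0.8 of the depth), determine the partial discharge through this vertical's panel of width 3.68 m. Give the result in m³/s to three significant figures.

v̄ = (0.724 + 0.352) / 2 = 0.5380 m/s
q = v̄ × d × w = 0.5380 × 2.17 × 3.68 = 4.296 m³/s

4.30 m³/s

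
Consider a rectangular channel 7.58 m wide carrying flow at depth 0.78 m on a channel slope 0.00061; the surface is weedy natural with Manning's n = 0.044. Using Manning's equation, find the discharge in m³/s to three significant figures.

A = b·y = 7.58 × 0.78 = 5.912 m²
P = b + 2y = 7.58 + 2×0.78 = 9.140 m
R = A/P = 5.912/9.140 = 0.6469 m
Q = (1/n)·A·R^(2/3)·S^(1/2) = (1/0.044) × 5.912 × 0.6469^(2/3) × 0.00061^(1/2) = 2.482 m³/s

2.48 m³/s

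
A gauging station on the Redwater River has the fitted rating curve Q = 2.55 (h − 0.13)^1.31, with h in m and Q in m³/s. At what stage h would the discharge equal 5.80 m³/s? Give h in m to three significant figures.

h − h₀ = (Q/C)^(1/b) = (5.80/2.55)^(1/1.31) = 1.873 m
h = 0.13 + 1.873 = 2.003 m

2.00 m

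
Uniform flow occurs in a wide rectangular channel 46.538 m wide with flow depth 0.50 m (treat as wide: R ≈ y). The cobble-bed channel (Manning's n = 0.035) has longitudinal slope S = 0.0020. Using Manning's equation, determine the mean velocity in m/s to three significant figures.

A = b·y = 46.538 × 0.50 = 23.27 m²
Wide channel: R ≈ y = 0.50 m
Q = (1/n)·A·R^(2/3)·S^(1/2) = (1/0.035) × 23.27 × 0.5000^(2/3) × 0.0020^(1/2) = 18.73 m³/s
V = Q/A = 18.73/23.27 = 0.8049 m/s

0.805 m/s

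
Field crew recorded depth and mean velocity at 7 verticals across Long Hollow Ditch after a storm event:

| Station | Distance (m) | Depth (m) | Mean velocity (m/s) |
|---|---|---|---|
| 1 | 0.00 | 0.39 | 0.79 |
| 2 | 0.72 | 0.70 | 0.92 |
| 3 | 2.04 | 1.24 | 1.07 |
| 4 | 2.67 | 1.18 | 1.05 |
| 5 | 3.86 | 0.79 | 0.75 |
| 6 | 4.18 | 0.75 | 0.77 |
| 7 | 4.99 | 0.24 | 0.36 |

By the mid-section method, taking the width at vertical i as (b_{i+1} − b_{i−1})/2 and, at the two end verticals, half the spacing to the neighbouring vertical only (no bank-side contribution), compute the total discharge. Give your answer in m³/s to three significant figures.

w_1 = (0.72 − 0.00)/2 = 0.36 m; q_1 = 0.79 × 0.39 × 0.36 = 0.1109 m³/s
w_2 = (2.04 − 0.00)/2 = 1.02 m; q_2 = 0.92 × 0.70 × 1.02 = 0.6569 m³/s
w_3 = (2.67 − 0.72)/2 = 0.975 m; q_3 = 1.07 × 1.24 × 0.975 = 1.294 m³/s
w_4 = (3.86 − 2.04)/2 = 0.91 m; q_4 = 1.05 × 1.18 × 0.91 = 1.127 m³/s
w_5 = (4.18 − 2.67)/2 = 0.755 m; q_5 = 0.75 × 0.79 × 0.755 = 0.4473 m³/s
w_6 = (4.99 − 3.86)/2 = 0.565 m; q_6 = 0.77 × 0.75 × 0.565 = 0.3263 m³/s
w_7 = (4.99 − 4.18)/2 = 0.405 m; q_7 = 0.36 × 0.24 × 0.405 = 0.03499 m³/s
Q = Σ qᵢ = 3.998 m³/s

4.00 m³/s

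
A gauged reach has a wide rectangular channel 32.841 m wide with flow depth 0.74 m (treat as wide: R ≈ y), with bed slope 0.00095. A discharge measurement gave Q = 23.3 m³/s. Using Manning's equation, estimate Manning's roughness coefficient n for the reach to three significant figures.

A = b·y = 32.841 × 0.74 = 24.30 m²
Wide channel: R ≈ y = 0.74 m
n = (1/Q)·A·R^(2/3)·S^(1/2) = (1/23.3) × 24.30 × 0.8181 × 0.03082 = 0.02630

0.0263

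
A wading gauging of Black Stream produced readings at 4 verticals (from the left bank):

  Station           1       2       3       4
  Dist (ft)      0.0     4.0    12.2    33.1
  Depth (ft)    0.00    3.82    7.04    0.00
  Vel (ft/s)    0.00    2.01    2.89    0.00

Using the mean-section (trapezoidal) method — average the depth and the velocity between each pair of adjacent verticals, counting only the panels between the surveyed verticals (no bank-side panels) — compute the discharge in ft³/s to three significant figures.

223 ft³/s

Panel 1-2: Δb = 4 ft, d̄ = (0.00+3.82)/2 = 1.91, v̄ = (0.00+2.01)/2 = 1.005 → q = 4×1.91×1.005 = 7.678 ft³/s
Panel 2-3: Δb = 8.2 ft, d̄ = (3.82+7.04)/2 = 5.43, v̄ = (2.01+2.89)/2 = 2.45 → q = 8.2×5.43×2.45 = 109.1 ft³/s
Panel 3-4: Δb = 20.9 ft, d̄ = (7.04+0.00)/2 = 3.52, v̄ = (2.89+0.00)/2 = 1.445 → q = 20.9×3.52×1.445 = 106.3 ft³/s
Q = Σ q = 223.1 ft³/s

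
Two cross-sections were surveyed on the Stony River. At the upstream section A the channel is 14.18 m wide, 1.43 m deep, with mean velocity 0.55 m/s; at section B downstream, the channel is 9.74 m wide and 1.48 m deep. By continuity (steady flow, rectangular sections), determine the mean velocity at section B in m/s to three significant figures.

0.774 m/s

Q = A₁V₁ = (14.18×1.43) × 0.55 = 11.15 m³/s
A₂ = 9.74 × 1.48 = 14.42 m²
V₂ = Q/A₂ = 11.15/14.42 = 0.7737 m/s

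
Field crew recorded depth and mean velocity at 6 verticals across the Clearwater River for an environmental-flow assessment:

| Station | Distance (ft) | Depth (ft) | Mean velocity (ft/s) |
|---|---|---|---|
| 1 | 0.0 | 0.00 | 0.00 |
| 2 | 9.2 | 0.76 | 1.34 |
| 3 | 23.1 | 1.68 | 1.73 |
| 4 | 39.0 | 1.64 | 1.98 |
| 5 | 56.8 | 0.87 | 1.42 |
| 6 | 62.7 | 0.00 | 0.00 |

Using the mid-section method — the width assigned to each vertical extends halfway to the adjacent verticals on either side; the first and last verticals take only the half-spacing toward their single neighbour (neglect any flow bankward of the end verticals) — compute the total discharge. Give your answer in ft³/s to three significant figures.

124 ft³/s

w_2 = (23.1 − 0.0)/2 = 11.55 ft; q_2 = 1.34 × 0.76 × 11.55 = 11.76 ft³/s
w_3 = (39.0 − 9.2)/2 = 14.9 ft; q_3 = 1.73 × 1.68 × 14.9 = 43.31 ft³/s
w_4 = (56.8 − 23.1)/2 = 16.85 ft; q_4 = 1.98 × 1.64 × 16.85 = 54.72 ft³/s
w_5 = (62.7 − 39.0)/2 = 11.85 ft; q_5 = 1.42 × 0.87 × 11.85 = 14.64 ft³/s
Stations 1, 6 contribute zero (depth or velocity is 0).
Q = Σ qᵢ = 124.4 ft³/s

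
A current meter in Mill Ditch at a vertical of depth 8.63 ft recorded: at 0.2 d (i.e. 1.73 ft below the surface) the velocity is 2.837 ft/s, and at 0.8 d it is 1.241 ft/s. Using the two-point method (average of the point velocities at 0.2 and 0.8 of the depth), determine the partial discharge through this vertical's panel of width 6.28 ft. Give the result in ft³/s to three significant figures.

v̄ = (2.837 + 1.241) / 2 = 2.039 ft/s
q = v̄ × d × w = 2.039 × 8.63 × 6.28 = 110.5 ft³/s

111 ft³/s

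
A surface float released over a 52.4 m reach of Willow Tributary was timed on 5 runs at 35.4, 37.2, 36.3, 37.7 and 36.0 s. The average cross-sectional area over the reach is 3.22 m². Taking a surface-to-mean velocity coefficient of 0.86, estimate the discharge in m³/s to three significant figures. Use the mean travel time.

3.97 m³/s

t̄ = (35.4 + 37.2 + 36.3 + 37.7 + 36.0) / 5 = 36.52 s
v_surface = L / t̄ = 52.4 / 36.52 = 1.435 m/s
v_mean = 0.86 × 1.435 = 1.234 m/s
Q = A × v_mean = 3.22 × 1.234 = 3.973 m³/s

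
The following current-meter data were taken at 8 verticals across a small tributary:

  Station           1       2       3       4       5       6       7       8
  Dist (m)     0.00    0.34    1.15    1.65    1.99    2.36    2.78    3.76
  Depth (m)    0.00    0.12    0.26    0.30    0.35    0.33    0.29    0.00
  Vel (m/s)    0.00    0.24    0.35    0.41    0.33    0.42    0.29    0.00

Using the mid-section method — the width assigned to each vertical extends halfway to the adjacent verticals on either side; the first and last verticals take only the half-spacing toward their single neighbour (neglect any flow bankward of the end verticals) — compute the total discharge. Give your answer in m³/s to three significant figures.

0.282 m³/s

w_2 = (1.15 − 0.00)/2 = 0.575 m; q_2 = 0.24 × 0.12 × 0.575 = 0.01656 m³/s
w_3 = (1.65 − 0.34)/2 = 0.655 m; q_3 = 0.35 × 0.26 × 0.655 = 0.05961 m³/s
w_4 = (1.99 − 1.15)/2 = 0.42 m; q_4 = 0.41 × 0.30 × 0.42 = 0.05166 m³/s
w_5 = (2.36 − 1.65)/2 = 0.355 m; q_5 = 0.33 × 0.35 × 0.355 = 0.04100 m³/s
w_6 = (2.78 − 1.99)/2 = 0.395 m; q_6 = 0.42 × 0.33 × 0.395 = 0.05475 m³/s
w_7 = (3.76 − 2.36)/2 = 0.7 m; q_7 = 0.29 × 0.29 × 0.7 = 0.05887 m³/s
Stations 1, 8 contribute zero (depth or velocity is 0).
Q = Σ qᵢ = 0.2824 m³/s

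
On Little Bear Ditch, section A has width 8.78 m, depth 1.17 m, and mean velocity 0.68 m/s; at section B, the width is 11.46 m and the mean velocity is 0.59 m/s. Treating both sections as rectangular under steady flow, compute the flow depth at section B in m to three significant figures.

1.03 m

Q = A₁V₁ = (8.78×1.17) × 0.68 = 6.985 m³/s
d₂ = Q/(b₂ V₂) = 6.985/(11.46×0.59) = 1.033 m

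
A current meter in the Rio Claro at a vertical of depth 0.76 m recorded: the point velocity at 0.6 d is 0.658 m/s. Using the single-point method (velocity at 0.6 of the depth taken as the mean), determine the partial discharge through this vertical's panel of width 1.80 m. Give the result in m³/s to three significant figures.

0.900 m³/s

v̄ = v₀.₆ = 0.658 m/s
q = v̄ × d × w = 0.6580 × 0.76 × 1.80 = 0.9001 m³/s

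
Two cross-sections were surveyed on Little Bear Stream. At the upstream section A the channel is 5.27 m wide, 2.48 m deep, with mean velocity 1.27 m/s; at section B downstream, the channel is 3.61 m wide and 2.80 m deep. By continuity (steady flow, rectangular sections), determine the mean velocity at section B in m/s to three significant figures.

Q = A₁V₁ = (5.27×2.48) × 1.27 = 16.60 m³/s
A₂ = 3.61 × 2.80 = 10.11 m²
V₂ = Q/A₂ = 16.60/10.11 = 1.642 m/s

1.64 m/s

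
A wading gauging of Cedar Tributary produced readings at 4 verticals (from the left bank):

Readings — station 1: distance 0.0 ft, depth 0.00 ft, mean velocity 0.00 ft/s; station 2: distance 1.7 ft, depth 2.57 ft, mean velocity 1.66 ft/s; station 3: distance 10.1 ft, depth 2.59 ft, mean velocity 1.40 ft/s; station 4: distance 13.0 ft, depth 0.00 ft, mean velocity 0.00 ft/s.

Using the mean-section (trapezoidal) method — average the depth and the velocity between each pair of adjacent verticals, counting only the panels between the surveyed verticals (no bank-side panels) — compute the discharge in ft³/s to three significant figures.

37.6 ft³/s

Panel 1-2: Δb = 1.7 ft, d̄ = (0.00+2.57)/2 = 1.285, v̄ = (0.00+1.66)/2 = 0.83 → q = 1.7×1.285×0.83 = 1.813 ft³/s
Panel 2-3: Δb = 8.4 ft, d̄ = (2.57+2.59)/2 = 2.58, v̄ = (1.66+1.40)/2 = 1.53 → q = 8.4×2.58×1.53 = 33.16 ft³/s
Panel 3-4: Δb = 2.9 ft, d̄ = (2.59+0.00)/2 = 1.295, v̄ = (1.40+0.00)/2 = 0.7 → q = 2.9×1.295×0.7 = 2.629 ft³/s
Q = Σ q = 37.60 ft³/s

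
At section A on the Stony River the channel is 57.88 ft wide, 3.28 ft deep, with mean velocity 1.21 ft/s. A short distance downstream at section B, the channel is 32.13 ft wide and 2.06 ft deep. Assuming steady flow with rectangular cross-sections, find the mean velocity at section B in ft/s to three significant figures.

3.47 ft/s

Q = A₁V₁ = (57.88×3.28) × 1.21 = 229.7 ft³/s
A₂ = 32.13 × 2.06 = 66.19 ft²
V₂ = Q/A₂ = 229.7/66.19 = 3.471 ft/s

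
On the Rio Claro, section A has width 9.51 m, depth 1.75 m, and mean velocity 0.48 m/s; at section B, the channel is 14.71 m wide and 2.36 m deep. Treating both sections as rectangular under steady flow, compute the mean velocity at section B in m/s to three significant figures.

Q = A₁V₁ = (9.51×1.75) × 0.48 = 7.988 m³/s
A₂ = 14.71 × 2.36 = 34.72 m²
V₂ = Q/A₂ = 7.988/34.72 = 0.2301 m/s

0.230 m/s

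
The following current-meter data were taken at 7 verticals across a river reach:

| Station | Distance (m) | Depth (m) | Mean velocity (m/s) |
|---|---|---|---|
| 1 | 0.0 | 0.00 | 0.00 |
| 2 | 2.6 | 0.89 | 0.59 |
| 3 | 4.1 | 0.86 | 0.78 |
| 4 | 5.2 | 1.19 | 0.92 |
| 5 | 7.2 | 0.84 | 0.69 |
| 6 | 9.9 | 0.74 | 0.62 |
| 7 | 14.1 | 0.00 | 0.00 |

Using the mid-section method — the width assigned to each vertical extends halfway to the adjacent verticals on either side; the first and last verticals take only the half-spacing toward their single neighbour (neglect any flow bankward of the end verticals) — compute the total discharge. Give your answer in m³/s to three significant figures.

6.59 m³/s

w_2 = (4.1 − 0.0)/2 = 2.05 m; q_2 = 0.59 × 0.89 × 2.05 = 1.076 m³/s
w_3 = (5.2 − 2.6)/2 = 1.3 m; q_3 = 0.78 × 0.86 × 1.3 = 0.8720 m³/s
w_4 = (7.2 − 4.1)/2 = 1.55 m; q_4 = 0.92 × 1.19 × 1.55 = 1.697 m³/s
w_5 = (9.9 − 5.2)/2 = 2.35 m; q_5 = 0.69 × 0.84 × 2.35 = 1.362 m³/s
w_6 = (14.1 − 7.2)/2 = 3.45 m; q_6 = 0.62 × 0.74 × 3.45 = 1.583 m³/s
Stations 1, 7 contribute zero (depth or velocity is 0).
Q = Σ qᵢ = 6.590 m³/s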